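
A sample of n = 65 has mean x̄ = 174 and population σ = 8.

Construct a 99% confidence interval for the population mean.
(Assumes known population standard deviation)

Confidence level: 99%, α = 0.01
z_0.005 = 2.576
SE = σ/√n = 8/√65 = 0.9923
Margin of error = 2.576 × 0.9923 = 2.5562
CI: x̄ ± margin = 174 ± 2.5562
CI: (171.4438, 176.5562)

Answer: (171.4438, 176.5562)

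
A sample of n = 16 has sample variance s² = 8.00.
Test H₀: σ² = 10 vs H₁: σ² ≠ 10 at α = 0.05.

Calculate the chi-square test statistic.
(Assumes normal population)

Answer: χ² = 12.0000, fail to reject H₀

Derivation:
df = n - 1 = 15
χ² = (n-1)s²/σ₀² = 15×8.00/10 = 12.0000
Critical values: χ²_{0.975,15} = 6.262, χ²_{0.025,15} = 27.488
Rejection region: χ² < 6.262 or χ² > 27.488
Decision: fail to reject H₀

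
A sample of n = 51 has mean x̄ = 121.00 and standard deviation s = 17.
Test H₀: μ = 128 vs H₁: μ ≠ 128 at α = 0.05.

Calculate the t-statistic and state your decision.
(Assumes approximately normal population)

Answer: t = -2.9406, reject H₀

Derivation:
df = n - 1 = 50
SE = s/√n = 17/√51 = 2.3805
t = (x̄ - μ₀)/SE = (121.00 - 128)/2.3805 = -2.9406
Critical value: t_{0.025,50} = ±2.009
p-value ≈ 0.0050
Decision: reject H₀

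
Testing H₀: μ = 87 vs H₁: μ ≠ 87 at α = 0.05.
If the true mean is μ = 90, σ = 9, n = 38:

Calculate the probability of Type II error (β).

Answer: β ≈ 0.4622

Derivation:
SE = σ/√n = 9/√38 = 1.4600
Critical values: μ₀ ± z_0.025×SE = 87 ± 1.960×1.4600
Acceptance region: (84.1384, 89.8616)
Under H₁ (μ = 90): z_high = (89.8616 - 90)/1.4600 = -0.0948, z_low = (84.1384 - 90)/1.4600 = -4.0148
β = P(not reject | H₁) = Φ(-0.0948) - Φ(-4.0148) ≈ 0.4622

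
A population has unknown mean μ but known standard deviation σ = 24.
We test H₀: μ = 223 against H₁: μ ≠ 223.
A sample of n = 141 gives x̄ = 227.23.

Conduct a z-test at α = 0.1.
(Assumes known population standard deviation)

Answer: z = 2.0928, reject H₀

Derivation:
Standard error: SE = σ/√n = 24/√141 = 2.0212
z-statistic: z = (x̄ - μ₀)/SE = (227.23 - 223)/2.0212 = 2.0928
Critical value: ±1.645
p-value = 0.0364
Decision: reject H₀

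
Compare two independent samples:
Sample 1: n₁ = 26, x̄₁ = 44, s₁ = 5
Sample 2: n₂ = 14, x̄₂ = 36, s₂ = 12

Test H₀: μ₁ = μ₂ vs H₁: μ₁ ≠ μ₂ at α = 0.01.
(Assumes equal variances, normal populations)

Answer: t = 2.9771, reject H₀

Derivation:
Pooled variance: s²_p = [25×5² + 13×12²]/(38) = 65.7105
s_p = 8.1062
SE = s_p×√(1/n₁ + 1/n₂) = 8.1062×√(1/26 + 1/14) = 2.6872
t = (x̄₁ - x̄₂)/SE = (44 - 36)/2.6872 = 2.9771
df = 38, t-critical = ±2.712
Decision: reject H₀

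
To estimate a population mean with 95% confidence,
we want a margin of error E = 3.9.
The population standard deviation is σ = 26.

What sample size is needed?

Answer: n = 171

Derivation:
z_0.025 = 1.960
n = (z×σ/E)² = (1.960×26/3.9)²
n = 170.7378
Round up: n = 171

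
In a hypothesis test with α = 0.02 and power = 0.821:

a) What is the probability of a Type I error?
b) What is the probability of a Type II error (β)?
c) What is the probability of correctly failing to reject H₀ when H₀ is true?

Answer: a) 0.02, b) 0.179, c) 0.98

Derivation:
a) Type I error probability = α = 0.02
b) Power = P(reject H₀ | H₁ true) = 1 - β = 0.821, so Type II error probability = β = 1 - Power = 0.179
c) P(fail to reject H₀ | H₀ true) = 1 - α = 0.98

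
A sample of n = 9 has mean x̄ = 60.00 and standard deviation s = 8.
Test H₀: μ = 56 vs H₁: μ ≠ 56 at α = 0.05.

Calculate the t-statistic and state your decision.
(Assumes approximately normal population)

Answer: t = 1.5000, fail to reject H₀

Derivation:
df = n - 1 = 8
SE = s/√n = 8/√9 = 2.6667
t = (x̄ - μ₀)/SE = (60.00 - 56)/2.6667 = 1.5000
Critical value: t_{0.025,8} = ±2.306
p-value ≈ 0.1720
Decision: fail to reject H₀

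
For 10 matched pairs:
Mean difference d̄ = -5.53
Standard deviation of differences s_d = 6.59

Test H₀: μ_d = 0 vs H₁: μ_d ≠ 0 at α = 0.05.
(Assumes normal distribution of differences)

df = n - 1 = 9
SE = s_d/√n = 6.59/√10 = 2.0839
t = d̄/SE = -5.53/2.0839 = -2.6537
Critical value: t_{0.025,9} = ±2.262
p-value ≈ 0.0263
Decision: reject H₀

Answer: t = -2.6537, reject H₀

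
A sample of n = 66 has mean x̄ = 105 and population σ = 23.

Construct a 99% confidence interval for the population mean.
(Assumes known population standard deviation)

Confidence level: 99%, α = 0.01
z_0.005 = 2.576
SE = σ/√n = 23/√66 = 2.8311
Margin of error = 2.576 × 2.8311 = 7.2929
CI: x̄ ± margin = 105 ± 7.2929
CI: (97.7071, 112.2929)

Answer: (97.7071, 112.2929)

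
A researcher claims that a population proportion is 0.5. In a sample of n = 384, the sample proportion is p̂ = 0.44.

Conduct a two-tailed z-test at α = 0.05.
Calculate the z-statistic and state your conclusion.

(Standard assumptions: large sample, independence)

Answer: z = -2.3515, reject H₀

Derivation:
H₀: p = 0.5, H₁: p ≠ 0.5
Standard error: SE = √(p₀(1-p₀)/n) = √(0.5×0.5/384) = 0.025516
z-statistic: z = (p̂ - p₀)/SE = (0.44 - 0.5)/0.025516 = -2.3515
Critical value: z_0.025 = ±1.960
p-value = 0.0187
Decision: reject H₀ at α = 0.05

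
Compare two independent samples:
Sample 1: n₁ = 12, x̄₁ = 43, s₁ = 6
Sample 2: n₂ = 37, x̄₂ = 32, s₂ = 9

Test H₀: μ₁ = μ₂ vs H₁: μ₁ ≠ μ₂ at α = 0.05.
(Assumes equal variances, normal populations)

Answer: t = 3.9445, reject H₀

Derivation:
Pooled variance: s²_p = [11×6² + 36×9²]/(47) = 70.4681
s_p = 8.3945
SE = s_p×√(1/n₁ + 1/n₂) = 8.3945×√(1/12 + 1/37) = 2.7887
t = (x̄₁ - x̄₂)/SE = (43 - 32)/2.7887 = 3.9445
df = 47, t-critical = ±2.012
Decision: reject H₀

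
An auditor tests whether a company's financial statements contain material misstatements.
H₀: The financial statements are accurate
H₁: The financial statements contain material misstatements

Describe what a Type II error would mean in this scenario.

A Type I error (probability α) occurs when we reject a true H₀.
A Type II error (probability β) occurs when we fail to reject a false H₀.

Answer: Failing to detect material misstatements that are actually present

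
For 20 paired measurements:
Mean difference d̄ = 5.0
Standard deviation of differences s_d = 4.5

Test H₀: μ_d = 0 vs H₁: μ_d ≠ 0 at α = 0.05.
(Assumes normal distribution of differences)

df = n - 1 = 19
SE = s_d/√n = 4.5/√20 = 1.0062
t = d̄/SE = 5.0/1.0062 = 4.9692
Critical value: t_{0.025,19} = ±2.093
p-value ≈ 0.0001
Decision: reject H₀

Answer: t = 4.9692, reject H₀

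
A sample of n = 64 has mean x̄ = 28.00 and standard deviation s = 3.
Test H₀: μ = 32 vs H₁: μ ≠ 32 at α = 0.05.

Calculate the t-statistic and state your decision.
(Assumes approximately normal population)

df = n - 1 = 63
SE = s/√n = 3/√64 = 0.3750
t = (x̄ - μ₀)/SE = (28.00 - 32)/0.3750 = -10.6667
Critical value: t_{0.025,63} = ±1.998
p-value < 0.0001
Decision: reject H₀

Answer: t = -10.6667, reject H₀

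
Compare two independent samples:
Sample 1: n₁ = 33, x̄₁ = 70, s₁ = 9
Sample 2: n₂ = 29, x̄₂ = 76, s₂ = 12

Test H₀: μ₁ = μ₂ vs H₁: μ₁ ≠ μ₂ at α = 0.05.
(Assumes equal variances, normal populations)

Answer: t = -2.2435, reject H₀

Derivation:
Pooled variance: s²_p = [32×9² + 28×12²]/(60) = 110.4000
s_p = 10.5071
SE = s_p×√(1/n₁ + 1/n₂) = 10.5071×√(1/33 + 1/29) = 2.6744
t = (x̄₁ - x̄₂)/SE = (70 - 76)/2.6744 = -2.2435
df = 60, t-critical = ±2.000
Decision: reject H₀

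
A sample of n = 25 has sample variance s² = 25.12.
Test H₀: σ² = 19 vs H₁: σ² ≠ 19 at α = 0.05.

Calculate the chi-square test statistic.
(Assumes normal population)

Answer: χ² = 31.7305, fail to reject H₀

Derivation:
df = n - 1 = 24
χ² = (n-1)s²/σ₀² = 24×25.12/19 = 31.7305
Critical values: χ²_{0.975,24} = 12.401, χ²_{0.025,24} = 39.364
Rejection region: χ² < 12.401 or χ² > 39.364
Decision: fail to reject H₀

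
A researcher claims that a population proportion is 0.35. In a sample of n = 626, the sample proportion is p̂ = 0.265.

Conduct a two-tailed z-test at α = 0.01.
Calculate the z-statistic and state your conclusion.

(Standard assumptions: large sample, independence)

H₀: p = 0.35, H₁: p ≠ 0.35
Standard error: SE = √(p₀(1-p₀)/n) = √(0.35×0.65/626) = 0.019064
z-statistic: z = (p̂ - p₀)/SE = (0.265 - 0.35)/0.019064 = -4.4587
Critical value: z_0.005 = ±2.576
p-value < 0.0001
Decision: reject H₀ at α = 0.01

Answer: z = -4.4587, reject H₀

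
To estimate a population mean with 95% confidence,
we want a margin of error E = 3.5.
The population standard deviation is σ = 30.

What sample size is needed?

Answer: n = 283

Derivation:
z_0.025 = 1.960
n = (z×σ/E)² = (1.960×30/3.5)²
n = 282.2400
Round up: n = 283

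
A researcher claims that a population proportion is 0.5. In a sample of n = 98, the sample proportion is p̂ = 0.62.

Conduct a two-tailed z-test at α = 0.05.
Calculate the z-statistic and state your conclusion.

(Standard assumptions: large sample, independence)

H₀: p = 0.5, H₁: p ≠ 0.5
Standard error: SE = √(p₀(1-p₀)/n) = √(0.5×0.5/98) = 0.050508
z-statistic: z = (p̂ - p₀)/SE = (0.62 - 0.5)/0.050508 = 2.3759
Critical value: z_0.025 = ±1.960
p-value = 0.0175
Decision: reject H₀ at α = 0.05

Answer: z = 2.3759, reject H₀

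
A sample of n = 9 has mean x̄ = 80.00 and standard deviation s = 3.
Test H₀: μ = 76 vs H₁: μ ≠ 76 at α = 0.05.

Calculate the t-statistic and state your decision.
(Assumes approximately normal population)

df = n - 1 = 8
SE = s/√n = 3/√9 = 1.0000
t = (x̄ - μ₀)/SE = (80.00 - 76)/1.0000 = 4.0000
Critical value: t_{0.025,8} = ±2.306
p-value ≈ 0.0039
Decision: reject H₀

Answer: t = 4.0000, reject H₀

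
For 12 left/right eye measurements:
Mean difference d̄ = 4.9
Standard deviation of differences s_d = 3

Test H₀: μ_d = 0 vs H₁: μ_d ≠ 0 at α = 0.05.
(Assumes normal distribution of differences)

Answer: t = 5.6582, reject H₀

Derivation:
df = n - 1 = 11
SE = s_d/√n = 3/√12 = 0.8660
t = d̄/SE = 4.9/0.8660 = 5.6582
Critical value: t_{0.025,11} = ±2.201
p-value ≈ 0.0001
Decision: reject H₀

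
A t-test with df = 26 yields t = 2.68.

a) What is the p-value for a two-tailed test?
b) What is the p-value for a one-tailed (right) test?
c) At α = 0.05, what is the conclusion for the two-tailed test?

Answer: a) 0.0126, b) 0.0063, c) reject H₀

Derivation:
Using t-distribution with df = 26:
a) Two-tailed: p = 2×P(T > 2.68) = 0.0126
b) One-tailed: p = P(T > 2.68) = 0.0063
c) 0.0126 < 0.05, reject H₀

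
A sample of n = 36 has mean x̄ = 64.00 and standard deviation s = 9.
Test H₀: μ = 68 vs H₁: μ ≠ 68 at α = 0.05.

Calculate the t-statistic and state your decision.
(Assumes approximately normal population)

Answer: t = -2.6667, reject H₀

Derivation:
df = n - 1 = 35
SE = s/√n = 9/√36 = 1.5000
t = (x̄ - μ₀)/SE = (64.00 - 68)/1.5000 = -2.6667
Critical value: t_{0.025,35} = ±2.030
p-value ≈ 0.0115
Decision: reject H₀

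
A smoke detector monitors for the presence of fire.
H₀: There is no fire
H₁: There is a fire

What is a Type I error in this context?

Answer: The alarm sounds when there is no fire (false alarm)

Derivation:
Type I error (α): Rejecting H₀ when H₀ is true
Type II error (β): Failing to reject H₀ when H₁ is true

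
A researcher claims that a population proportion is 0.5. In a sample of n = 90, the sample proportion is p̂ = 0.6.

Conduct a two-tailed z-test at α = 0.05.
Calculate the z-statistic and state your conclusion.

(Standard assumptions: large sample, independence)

H₀: p = 0.5, H₁: p ≠ 0.5
Standard error: SE = √(p₀(1-p₀)/n) = √(0.5×0.5/90) = 0.052705
z-statistic: z = (p̂ - p₀)/SE = (0.6 - 0.5)/0.052705 = 1.8974
Critical value: z_0.025 = ±1.960
p-value = 0.0578
Decision: fail to reject H₀ at α = 0.05

Answer: z = 1.8974, fail to reject H₀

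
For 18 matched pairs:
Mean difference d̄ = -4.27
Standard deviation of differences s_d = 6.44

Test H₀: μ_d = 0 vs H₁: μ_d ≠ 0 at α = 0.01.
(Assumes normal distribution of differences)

df = n - 1 = 17
SE = s_d/√n = 6.44/√18 = 1.5179
t = d̄/SE = -4.27/1.5179 = -2.8131
Critical value: t_{0.005,17} = ±2.898
p-value ≈ 0.0120
Decision: fail to reject H₀

Answer: t = -2.8131, fail to reject H₀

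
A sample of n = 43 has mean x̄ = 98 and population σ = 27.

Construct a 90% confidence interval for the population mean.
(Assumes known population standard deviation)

Confidence level: 90%, α = 0.1
z_0.05 = 1.645
SE = σ/√n = 27/√43 = 4.1175
Margin of error = 1.645 × 4.1175 = 6.7733
CI: x̄ ± margin = 98 ± 6.7733
CI: (91.2267, 104.7733)

Answer: (91.2267, 104.7733)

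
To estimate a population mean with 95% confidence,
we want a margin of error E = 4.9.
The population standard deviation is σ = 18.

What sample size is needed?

Answer: n = 52

Derivation:
z_0.025 = 1.960
n = (z×σ/E)² = (1.960×18/4.9)²
n = 51.8400
Round up: n = 52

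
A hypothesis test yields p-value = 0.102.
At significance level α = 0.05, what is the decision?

Answer: fail to reject H₀

Derivation:
Compare p-value to α:
0.102 ≥ 0.05
Decision: fail to reject H₀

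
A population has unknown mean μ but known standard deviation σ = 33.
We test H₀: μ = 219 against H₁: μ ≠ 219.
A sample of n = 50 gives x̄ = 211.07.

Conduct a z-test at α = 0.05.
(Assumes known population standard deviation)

Standard error: SE = σ/√n = 33/√50 = 4.6669
z-statistic: z = (x̄ - μ₀)/SE = (211.07 - 219)/4.6669 = -1.6992
Critical value: ±1.960
p-value = 0.0893
Decision: fail to reject H₀

Answer: z = -1.6992, fail to reject H₀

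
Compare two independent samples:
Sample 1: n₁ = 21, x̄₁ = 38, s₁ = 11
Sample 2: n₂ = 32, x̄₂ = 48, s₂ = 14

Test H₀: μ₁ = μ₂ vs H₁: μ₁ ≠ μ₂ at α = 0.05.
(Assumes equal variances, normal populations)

Pooled variance: s²_p = [20×11² + 31×14²]/(51) = 166.5882
s_p = 12.9069
SE = s_p×√(1/n₁ + 1/n₂) = 12.9069×√(1/21 + 1/32) = 3.6247
t = (x̄₁ - x̄₂)/SE = (38 - 48)/3.6247 = -2.7588
df = 51, t-critical = ±2.008
Decision: reject H₀

Answer: t = -2.7588, reject H₀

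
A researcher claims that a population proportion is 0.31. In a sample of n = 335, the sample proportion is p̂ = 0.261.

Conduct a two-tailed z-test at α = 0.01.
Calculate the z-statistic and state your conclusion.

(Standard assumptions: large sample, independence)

H₀: p = 0.31, H₁: p ≠ 0.31
Standard error: SE = √(p₀(1-p₀)/n) = √(0.31×0.69/335) = 0.025269
z-statistic: z = (p̂ - p₀)/SE = (0.261 - 0.31)/0.025269 = -1.9391
Critical value: z_0.005 = ±2.576
p-value = 0.0525
Decision: fail to reject H₀ at α = 0.01

Answer: z = -1.9391, fail to reject H₀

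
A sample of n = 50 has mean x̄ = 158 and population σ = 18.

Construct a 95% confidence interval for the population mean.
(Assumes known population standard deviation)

Answer: (153.0106, 162.9894)

Derivation:
Confidence level: 95%, α = 0.05
z_0.025 = 1.960
SE = σ/√n = 18/√50 = 2.5456
Margin of error = 1.960 × 2.5456 = 4.9894
CI: x̄ ± margin = 158 ± 4.9894
CI: (153.0106, 162.9894)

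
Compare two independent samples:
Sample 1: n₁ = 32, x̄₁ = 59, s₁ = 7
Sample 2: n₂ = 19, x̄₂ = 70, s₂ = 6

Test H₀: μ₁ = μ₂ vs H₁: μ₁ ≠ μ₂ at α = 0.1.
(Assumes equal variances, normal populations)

Pooled variance: s²_p = [31×7² + 18×6²]/(49) = 44.2245
s_p = 6.6502
SE = s_p×√(1/n₁ + 1/n₂) = 6.6502×√(1/32 + 1/19) = 1.9261
t = (x̄₁ - x̄₂)/SE = (59 - 70)/1.9261 = -5.7110
df = 49, t-critical = ±1.677
Decision: reject H₀

Answer: t = -5.7110, reject H₀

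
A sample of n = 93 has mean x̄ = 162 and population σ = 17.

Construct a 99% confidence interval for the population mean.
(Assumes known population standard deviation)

Answer: (157.4590, 166.5410)

Derivation:
Confidence level: 99%, α = 0.01
z_0.005 = 2.576
SE = σ/√n = 17/√93 = 1.7628
Margin of error = 2.576 × 1.7628 = 4.5410
CI: x̄ ± margin = 162 ± 4.5410
CI: (157.4590, 166.5410)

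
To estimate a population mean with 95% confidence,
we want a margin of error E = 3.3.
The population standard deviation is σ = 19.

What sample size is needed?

z_0.025 = 1.960
n = (z×σ/E)² = (1.960×19/3.3)²
n = 127.3478
Round up: n = 128

Answer: n = 128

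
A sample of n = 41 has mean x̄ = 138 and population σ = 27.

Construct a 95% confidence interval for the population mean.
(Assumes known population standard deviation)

Answer: (129.7353, 146.2647)

Derivation:
Confidence level: 95%, α = 0.05
z_0.025 = 1.960
SE = σ/√n = 27/√41 = 4.2167
Margin of error = 1.960 × 4.2167 = 8.2647
CI: x̄ ± margin = 138 ± 8.2647
CI: (129.7353, 146.2647)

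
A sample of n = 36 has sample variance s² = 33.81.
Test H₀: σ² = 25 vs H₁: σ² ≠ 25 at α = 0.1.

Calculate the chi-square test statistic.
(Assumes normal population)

df = n - 1 = 35
χ² = (n-1)s²/σ₀² = 35×33.81/25 = 47.3340
Critical values: χ²_{0.95,35} = 22.465, χ²_{0.05,35} = 49.802
Rejection region: χ² < 22.465 or χ² > 49.802
Decision: fail to reject H₀

Answer: χ² = 47.3340, fail to reject H₀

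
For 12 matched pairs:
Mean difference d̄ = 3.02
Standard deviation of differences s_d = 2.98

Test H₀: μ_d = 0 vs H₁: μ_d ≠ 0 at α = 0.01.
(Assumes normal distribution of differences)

Answer: t = 3.5104, reject H₀

Derivation:
df = n - 1 = 11
SE = s_d/√n = 2.98/√12 = 0.8603
t = d̄/SE = 3.02/0.8603 = 3.5104
Critical value: t_{0.005,11} = ±3.106
p-value ≈ 0.0049
Decision: reject H₀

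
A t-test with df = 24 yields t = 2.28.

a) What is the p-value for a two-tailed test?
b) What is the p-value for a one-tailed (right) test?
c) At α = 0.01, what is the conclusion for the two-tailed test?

Answer: a) 0.0318, b) 0.0159, c) fail to reject H₀

Derivation:
Using t-distribution with df = 24:
a) Two-tailed: p = 2×P(T > 2.28) = 0.0318
b) One-tailed: p = P(T > 2.28) = 0.0159
c) 0.0318 ≥ 0.01, fail to reject H₀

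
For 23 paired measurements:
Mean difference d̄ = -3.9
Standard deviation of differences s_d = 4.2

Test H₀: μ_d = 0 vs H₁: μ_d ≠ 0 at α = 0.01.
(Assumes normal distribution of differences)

df = n - 1 = 22
SE = s_d/√n = 4.2/√23 = 0.8758
t = d̄/SE = -3.9/0.8758 = -4.4531
Critical value: t_{0.005,22} = ±2.819
p-value ≈ 0.0002
Decision: reject H₀

Answer: t = -4.4531, reject H₀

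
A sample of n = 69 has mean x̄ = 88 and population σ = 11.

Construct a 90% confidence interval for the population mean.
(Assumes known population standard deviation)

Answer: (85.8217, 90.1783)

Derivation:
Confidence level: 90%, α = 0.1
z_0.05 = 1.645
SE = σ/√n = 11/√69 = 1.3242
Margin of error = 1.645 × 1.3242 = 2.1783
CI: x̄ ± margin = 88 ± 2.1783
CI: (85.8217, 90.1783)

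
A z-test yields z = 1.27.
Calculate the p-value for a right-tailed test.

For z = 1.27:
p = P(Z > 1.27) = 1 - Φ(1.27) = 0.1020

Answer: p-value ≈ 0.1020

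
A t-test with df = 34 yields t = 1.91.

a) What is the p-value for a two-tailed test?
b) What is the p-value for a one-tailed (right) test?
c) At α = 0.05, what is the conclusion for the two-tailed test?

Using t-distribution with df = 34:
a) Two-tailed: p = 2×P(T > 1.91) = 0.0646
b) One-tailed: p = P(T > 1.91) = 0.0323
c) 0.0646 ≥ 0.05, fail to reject H₀

Answer: a) 0.0646, b) 0.0323, c) fail to reject H₀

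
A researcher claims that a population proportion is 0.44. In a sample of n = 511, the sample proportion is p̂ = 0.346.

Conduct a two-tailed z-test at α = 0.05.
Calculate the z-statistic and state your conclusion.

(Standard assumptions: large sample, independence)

H₀: p = 0.44, H₁: p ≠ 0.44
Standard error: SE = √(p₀(1-p₀)/n) = √(0.44×0.56/511) = 0.021959
z-statistic: z = (p̂ - p₀)/SE = (0.346 - 0.44)/0.021959 = -4.2807
Critical value: z_0.025 = ±1.960
p-value < 0.0001
Decision: reject H₀ at α = 0.05

Answer: z = -4.2807, reject H₀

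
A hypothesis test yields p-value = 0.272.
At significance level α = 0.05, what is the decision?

Compare p-value to α:
0.272 ≥ 0.05
Decision: fail to reject H₀

Answer: fail to reject H₀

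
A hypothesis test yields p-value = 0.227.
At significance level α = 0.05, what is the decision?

Answer: fail to reject H₀

Derivation:
Compare p-value to α:
0.227 ≥ 0.05
Decision: fail to reject H₀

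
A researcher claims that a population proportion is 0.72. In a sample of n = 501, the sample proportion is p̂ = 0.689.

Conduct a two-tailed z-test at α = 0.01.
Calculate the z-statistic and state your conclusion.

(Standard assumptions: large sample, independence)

Answer: z = -1.5454, fail to reject H₀

Derivation:
H₀: p = 0.72, H₁: p ≠ 0.72
Standard error: SE = √(p₀(1-p₀)/n) = √(0.72×0.28/501) = 0.020060
z-statistic: z = (p̂ - p₀)/SE = (0.689 - 0.72)/0.020060 = -1.5454
Critical value: z_0.005 = ±2.576
p-value = 0.1222
Decision: fail to reject H₀ at α = 0.01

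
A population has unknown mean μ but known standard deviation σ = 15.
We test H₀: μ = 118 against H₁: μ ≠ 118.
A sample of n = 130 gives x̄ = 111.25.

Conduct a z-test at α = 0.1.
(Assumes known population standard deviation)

Standard error: SE = σ/√n = 15/√130 = 1.3156
z-statistic: z = (x̄ - μ₀)/SE = (111.25 - 118)/1.3156 = -5.1307
Critical value: ±1.645
p-value < 0.0001
Decision: reject H₀

Answer: z = -5.1307, reject H₀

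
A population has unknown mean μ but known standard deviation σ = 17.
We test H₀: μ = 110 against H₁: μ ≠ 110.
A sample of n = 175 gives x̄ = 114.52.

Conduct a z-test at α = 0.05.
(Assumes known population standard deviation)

Standard error: SE = σ/√n = 17/√175 = 1.2851
z-statistic: z = (x̄ - μ₀)/SE = (114.52 - 110)/1.2851 = 3.5172
Critical value: ±1.960
p-value = 0.0004
Decision: reject H₀

Answer: z = 3.5172, reject H₀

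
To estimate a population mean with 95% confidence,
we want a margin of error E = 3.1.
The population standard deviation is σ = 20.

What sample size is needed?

Answer: n = 160

Derivation:
z_0.025 = 1.960
n = (z×σ/E)² = (1.960×20/3.1)²
n = 159.9001
Round up: n = 160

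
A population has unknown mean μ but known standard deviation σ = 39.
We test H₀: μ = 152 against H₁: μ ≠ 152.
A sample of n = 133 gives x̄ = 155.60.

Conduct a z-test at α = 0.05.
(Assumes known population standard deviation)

Answer: z = 1.0646, fail to reject H₀

Derivation:
Standard error: SE = σ/√n = 39/√133 = 3.3817
z-statistic: z = (x̄ - μ₀)/SE = (155.60 - 152)/3.3817 = 1.0646
Critical value: ±1.960
p-value = 0.2871
Decision: fail to reject H₀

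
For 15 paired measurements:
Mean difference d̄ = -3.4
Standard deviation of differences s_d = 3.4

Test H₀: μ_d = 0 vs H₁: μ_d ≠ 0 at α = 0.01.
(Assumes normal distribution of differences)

df = n - 1 = 14
SE = s_d/√n = 3.4/√15 = 0.8779
t = d̄/SE = -3.4/0.8779 = -3.8729
Critical value: t_{0.005,14} = ±2.977
p-value ≈ 0.0017
Decision: reject H₀

Answer: t = -3.8729, reject H₀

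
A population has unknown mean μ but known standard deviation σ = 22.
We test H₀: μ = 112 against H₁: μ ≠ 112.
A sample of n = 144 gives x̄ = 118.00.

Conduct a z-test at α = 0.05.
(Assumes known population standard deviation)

Answer: z = 3.2728, reject H₀

Derivation:
Standard error: SE = σ/√n = 22/√144 = 1.8333
z-statistic: z = (x̄ - μ₀)/SE = (118.00 - 112)/1.8333 = 3.2728
Critical value: ±1.960
p-value = 0.0011
Decision: reject H₀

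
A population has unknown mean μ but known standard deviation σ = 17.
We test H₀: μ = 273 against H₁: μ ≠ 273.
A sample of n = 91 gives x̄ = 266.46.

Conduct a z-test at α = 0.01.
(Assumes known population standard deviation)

Standard error: SE = σ/√n = 17/√91 = 1.7821
z-statistic: z = (x̄ - μ₀)/SE = (266.46 - 273)/1.7821 = -3.6698
Critical value: ±2.576
p-value = 0.0002
Decision: reject H₀

Answer: z = -3.6698, reject H₀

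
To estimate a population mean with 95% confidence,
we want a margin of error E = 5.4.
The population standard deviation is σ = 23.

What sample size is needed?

Answer: n = 70

Derivation:
z_0.025 = 1.960
n = (z×σ/E)² = (1.960×23/5.4)²
n = 69.6916
Round up: n = 70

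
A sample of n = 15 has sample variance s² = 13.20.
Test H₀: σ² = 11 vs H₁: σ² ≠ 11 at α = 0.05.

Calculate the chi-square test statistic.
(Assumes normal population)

df = n - 1 = 14
χ² = (n-1)s²/σ₀² = 14×13.20/11 = 16.8000
Critical values: χ²_{0.975,14} = 5.629, χ²_{0.025,14} = 26.119
Rejection region: χ² < 5.629 or χ² > 26.119
Decision: fail to reject H₀

Answer: χ² = 16.8000, fail to reject H₀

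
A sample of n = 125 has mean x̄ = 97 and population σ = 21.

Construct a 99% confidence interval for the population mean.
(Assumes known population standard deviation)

Confidence level: 99%, α = 0.01
z_0.005 = 2.576
SE = σ/√n = 21/√125 = 1.8783
Margin of error = 2.576 × 1.8783 = 4.8385
CI: x̄ ± margin = 97 ± 4.8385
CI: (92.1615, 101.8385)

Answer: (92.1615, 101.8385)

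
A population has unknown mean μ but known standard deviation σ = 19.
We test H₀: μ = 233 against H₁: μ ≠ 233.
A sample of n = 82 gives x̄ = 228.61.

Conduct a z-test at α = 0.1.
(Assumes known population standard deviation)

Standard error: SE = σ/√n = 19/√82 = 2.0982
z-statistic: z = (x̄ - μ₀)/SE = (228.61 - 233)/2.0982 = -2.0923
Critical value: ±1.645
p-value = 0.0364
Decision: reject H₀

Answer: z = -2.0923, reject H₀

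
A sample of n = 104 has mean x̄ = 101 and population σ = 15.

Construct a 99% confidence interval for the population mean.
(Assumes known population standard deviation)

Answer: (97.2110, 104.7890)

Derivation:
Confidence level: 99%, α = 0.01
z_0.005 = 2.576
SE = σ/√n = 15/√104 = 1.4709
Margin of error = 2.576 × 1.4709 = 3.7890
CI: x̄ ± margin = 101 ± 3.7890
CI: (97.2110, 104.7890)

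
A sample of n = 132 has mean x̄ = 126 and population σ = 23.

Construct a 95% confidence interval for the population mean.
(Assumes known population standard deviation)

Answer: (122.0763, 129.9237)

Derivation:
Confidence level: 95%, α = 0.05
z_0.025 = 1.960
SE = σ/√n = 23/√132 = 2.0019
Margin of error = 1.960 × 2.0019 = 3.9237
CI: x̄ ± margin = 126 ± 3.9237
CI: (122.0763, 129.9237)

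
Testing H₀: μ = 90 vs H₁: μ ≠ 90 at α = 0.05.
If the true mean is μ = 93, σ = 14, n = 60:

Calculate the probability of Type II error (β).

Answer: β ≈ 0.6178

Derivation:
SE = σ/√n = 14/√60 = 1.8074
Critical values: μ₀ ± z_0.025×SE = 90 ± 1.960×1.8074
Acceptance region: (86.4575, 93.5425)
Under H₁ (μ = 93): z_high = (93.5425 - 93)/1.8074 = 0.3002, z_low = (86.4575 - 93)/1.8074 = -3.6198
β = P(not reject | H₁) = Φ(0.3002) - Φ(-3.6198) ≈ 0.6178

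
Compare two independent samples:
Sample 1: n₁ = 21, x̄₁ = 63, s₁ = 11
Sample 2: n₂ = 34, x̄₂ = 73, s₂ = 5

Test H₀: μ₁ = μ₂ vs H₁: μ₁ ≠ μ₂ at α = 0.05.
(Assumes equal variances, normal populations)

Pooled variance: s²_p = [20×11² + 33×5²]/(53) = 61.2264
s_p = 7.8247
SE = s_p×√(1/n₁ + 1/n₂) = 7.8247×√(1/21 + 1/34) = 2.1717
t = (x̄₁ - x̄₂)/SE = (63 - 73)/2.1717 = -4.6047
df = 53, t-critical = ±2.006
Decision: reject H₀

Answer: t = -4.6047, reject H₀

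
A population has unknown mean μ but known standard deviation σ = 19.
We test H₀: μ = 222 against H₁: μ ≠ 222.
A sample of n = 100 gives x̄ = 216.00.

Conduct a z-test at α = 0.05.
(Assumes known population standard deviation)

Standard error: SE = σ/√n = 19/√100 = 1.9000
z-statistic: z = (x̄ - μ₀)/SE = (216.00 - 222)/1.9000 = -3.1579
Critical value: ±1.960
p-value = 0.0016
Decision: reject H₀

Answer: z = -3.1579, reject H₀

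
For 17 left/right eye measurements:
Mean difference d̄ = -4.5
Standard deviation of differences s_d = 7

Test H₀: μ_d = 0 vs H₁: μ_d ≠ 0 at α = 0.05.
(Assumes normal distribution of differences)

df = n - 1 = 16
SE = s_d/√n = 7/√17 = 1.6977
t = d̄/SE = -4.5/1.6977 = -2.6506
Critical value: t_{0.025,16} = ±2.120
p-value ≈ 0.0174
Decision: reject H₀

Answer: t = -2.6506, reject H₀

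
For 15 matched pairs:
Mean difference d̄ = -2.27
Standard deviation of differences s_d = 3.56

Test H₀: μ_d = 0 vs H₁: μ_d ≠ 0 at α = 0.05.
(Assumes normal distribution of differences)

Answer: t = -2.4695, reject H₀

Derivation:
df = n - 1 = 14
SE = s_d/√n = 3.56/√15 = 0.9192
t = d̄/SE = -2.27/0.9192 = -2.4695
Critical value: t_{0.025,14} = ±2.145
p-value ≈ 0.0270
Decision: reject H₀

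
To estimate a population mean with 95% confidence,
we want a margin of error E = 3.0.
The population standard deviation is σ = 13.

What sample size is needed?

z_0.025 = 1.960
n = (z×σ/E)² = (1.960×13/3.0)²
n = 72.1367
Round up: n = 73

Answer: n = 73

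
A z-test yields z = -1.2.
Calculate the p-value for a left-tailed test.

Answer: p-value ≈ 0.1151

Derivation:
For z = -1.2:
p = P(Z < -1.2) = Φ(-1.2) = 0.1151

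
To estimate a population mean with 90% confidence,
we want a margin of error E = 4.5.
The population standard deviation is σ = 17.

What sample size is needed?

Answer: n = 39

Derivation:
z_0.05 = 1.645
n = (z×σ/E)² = (1.645×17/4.5)²
n = 38.6193
Round up: n = 39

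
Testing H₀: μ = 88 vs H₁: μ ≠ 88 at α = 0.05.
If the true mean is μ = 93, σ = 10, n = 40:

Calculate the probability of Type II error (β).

Answer: β ≈ 0.1146

Derivation:
SE = σ/√n = 10/√40 = 1.5811
Critical values: μ₀ ± z_0.025×SE = 88 ± 1.960×1.5811
Acceptance region: (84.9010, 91.0990)
Under H₁ (μ = 93): z_high = (91.0990 - 93)/1.5811 = -1.2023, z_low = (84.9010 - 93)/1.5811 = -5.1224
β = P(not reject | H₁) = Φ(-1.2023) - Φ(-5.1224) ≈ 0.1146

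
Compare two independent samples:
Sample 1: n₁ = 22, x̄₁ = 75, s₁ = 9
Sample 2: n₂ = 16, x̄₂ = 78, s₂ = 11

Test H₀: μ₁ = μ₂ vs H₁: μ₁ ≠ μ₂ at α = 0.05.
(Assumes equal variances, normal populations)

Pooled variance: s²_p = [21×9² + 15×11²]/(36) = 97.6667
s_p = 9.8826
SE = s_p×√(1/n₁ + 1/n₂) = 9.8826×√(1/22 + 1/16) = 3.2471
t = (x̄₁ - x̄₂)/SE = (75 - 78)/3.2471 = -0.9239
df = 36, t-critical = ±2.028
Decision: fail to reject H₀

Answer: t = -0.9239, fail to reject H₀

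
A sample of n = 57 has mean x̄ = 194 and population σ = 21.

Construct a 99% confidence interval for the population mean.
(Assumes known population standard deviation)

Answer: (186.8349, 201.1651)

Derivation:
Confidence level: 99%, α = 0.01
z_0.005 = 2.576
SE = σ/√n = 21/√57 = 2.7815
Margin of error = 2.576 × 2.7815 = 7.1651
CI: x̄ ± margin = 194 ± 7.1651
CI: (186.8349, 201.1651)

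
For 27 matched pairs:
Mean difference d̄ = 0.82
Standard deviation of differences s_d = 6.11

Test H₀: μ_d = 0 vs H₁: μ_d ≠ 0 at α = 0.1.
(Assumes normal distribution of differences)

Answer: t = 0.6973, fail to reject H₀

Derivation:
df = n - 1 = 26
SE = s_d/√n = 6.11/√27 = 1.1759
t = d̄/SE = 0.82/1.1759 = 0.6973
Critical value: t_{0.05,26} = ±1.706
p-value ≈ 0.4918
Decision: fail to reject H₀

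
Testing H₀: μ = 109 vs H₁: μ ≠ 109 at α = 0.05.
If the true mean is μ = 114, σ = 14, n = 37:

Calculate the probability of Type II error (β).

SE = σ/√n = 14/√37 = 2.3016
Critical values: μ₀ ± z_0.025×SE = 109 ± 1.960×2.3016
Acceptance region: (104.4889, 113.5111)
Under H₁ (μ = 114): z_high = (113.5111 - 114)/2.3016 = -0.2124, z_low = (104.4889 - 114)/2.3016 = -4.1324
β = P(not reject | H₁) = Φ(-0.2124) - Φ(-4.1324) ≈ 0.4159

Answer: β ≈ 0.4159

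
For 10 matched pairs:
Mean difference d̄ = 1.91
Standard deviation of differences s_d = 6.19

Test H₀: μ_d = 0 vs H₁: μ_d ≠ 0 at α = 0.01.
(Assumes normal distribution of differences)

Answer: t = 0.9758, fail to reject H₀

Derivation:
df = n - 1 = 9
SE = s_d/√n = 6.19/√10 = 1.9574
t = d̄/SE = 1.91/1.9574 = 0.9758
Critical value: t_{0.005,9} = ±3.250
p-value ≈ 0.3547
Decision: fail to reject H₀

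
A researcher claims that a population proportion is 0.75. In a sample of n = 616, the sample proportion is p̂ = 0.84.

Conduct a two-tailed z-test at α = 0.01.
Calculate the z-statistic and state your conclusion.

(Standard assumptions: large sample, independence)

H₀: p = 0.75, H₁: p ≠ 0.75
Standard error: SE = √(p₀(1-p₀)/n) = √(0.75×0.25/616) = 0.017447
z-statistic: z = (p̂ - p₀)/SE = (0.84 - 0.75)/0.017447 = 5.1585
Critical value: z_0.005 = ±2.576
p-value < 0.0001
Decision: reject H₀ at α = 0.01

Answer: z = 5.1585, reject H₀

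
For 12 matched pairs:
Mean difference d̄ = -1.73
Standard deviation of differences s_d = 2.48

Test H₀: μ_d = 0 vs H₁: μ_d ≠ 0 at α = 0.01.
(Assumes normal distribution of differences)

Answer: t = -2.4165, fail to reject H₀

Derivation:
df = n - 1 = 11
SE = s_d/√n = 2.48/√12 = 0.7159
t = d̄/SE = -1.73/0.7159 = -2.4165
Critical value: t_{0.005,11} = ±3.106
p-value ≈ 0.0342
Decision: fail to reject H₀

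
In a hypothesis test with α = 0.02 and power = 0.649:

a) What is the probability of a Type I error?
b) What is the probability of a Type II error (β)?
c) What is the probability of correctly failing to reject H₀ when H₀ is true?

Answer: a) 0.02, b) 0.351, c) 0.98

Derivation:
a) Type I error probability = α = 0.02
b) Power = P(reject H₀ | H₁ true) = 1 - β = 0.649, so Type II error probability = β = 1 - Power = 0.351
c) P(fail to reject H₀ | H₀ true) = 1 - α = 0.98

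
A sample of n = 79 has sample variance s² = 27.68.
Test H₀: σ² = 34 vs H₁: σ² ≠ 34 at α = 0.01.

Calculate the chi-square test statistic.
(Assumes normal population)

df = n - 1 = 78
χ² = (n-1)s²/σ₀² = 78×27.68/34 = 63.5012
Critical values: χ²_{0.995,78} = 49.582, χ²_{0.005,78} = 113.911
Rejection region: χ² < 49.582 or χ² > 113.911
Decision: fail to reject H₀

Answer: χ² = 63.5012, fail to reject H₀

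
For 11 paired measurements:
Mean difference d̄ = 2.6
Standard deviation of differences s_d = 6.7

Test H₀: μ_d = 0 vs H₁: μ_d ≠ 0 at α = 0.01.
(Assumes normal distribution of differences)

Answer: t = 1.2871, fail to reject H₀

Derivation:
df = n - 1 = 10
SE = s_d/√n = 6.7/√11 = 2.0201
t = d̄/SE = 2.6/2.0201 = 1.2871
Critical value: t_{0.005,10} = ±3.169
p-value ≈ 0.2271
Decision: fail to reject H₀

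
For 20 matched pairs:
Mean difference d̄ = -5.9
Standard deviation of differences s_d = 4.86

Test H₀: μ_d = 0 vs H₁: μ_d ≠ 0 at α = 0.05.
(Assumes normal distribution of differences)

Answer: t = -5.4293, reject H₀

Derivation:
df = n - 1 = 19
SE = s_d/√n = 4.86/√20 = 1.0867
t = d̄/SE = -5.9/1.0867 = -5.4293
Critical value: t_{0.025,19} = ±2.093
p-value < 0.0001
Decision: reject H₀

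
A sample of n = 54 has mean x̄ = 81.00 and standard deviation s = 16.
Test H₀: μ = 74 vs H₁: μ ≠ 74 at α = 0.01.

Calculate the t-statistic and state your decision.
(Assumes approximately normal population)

df = n - 1 = 53
SE = s/√n = 16/√54 = 2.1773
t = (x̄ - μ₀)/SE = (81.00 - 74)/2.1773 = 3.2150
Critical value: t_{0.005,53} = ±2.672
p-value ≈ 0.0022
Decision: reject H₀

Answer: t = 3.2150, reject H₀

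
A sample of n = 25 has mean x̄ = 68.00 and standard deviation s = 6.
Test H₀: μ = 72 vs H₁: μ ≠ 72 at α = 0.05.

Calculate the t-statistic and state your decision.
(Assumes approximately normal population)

Answer: t = -3.3333, reject H₀

Derivation:
df = n - 1 = 24
SE = s/√n = 6/√25 = 1.2000
t = (x̄ - μ₀)/SE = (68.00 - 72)/1.2000 = -3.3333
Critical value: t_{0.025,24} = ±2.064
p-value ≈ 0.0028
Decision: reject H₀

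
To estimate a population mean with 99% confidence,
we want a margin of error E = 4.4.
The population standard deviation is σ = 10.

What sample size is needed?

Answer: n = 35

Derivation:
z_0.005 = 2.576
n = (z×σ/E)² = (2.576×10/4.4)²
n = 34.2757
Round up: n = 35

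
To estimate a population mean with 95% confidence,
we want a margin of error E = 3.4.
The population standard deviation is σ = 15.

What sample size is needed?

Answer: n = 75

Derivation:
z_0.025 = 1.960
n = (z×σ/E)² = (1.960×15/3.4)²
n = 74.7716
Round up: n = 75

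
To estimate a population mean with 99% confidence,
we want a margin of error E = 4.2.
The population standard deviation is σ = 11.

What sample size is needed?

z_0.005 = 2.576
n = (z×σ/E)² = (2.576×11/4.2)²
n = 45.5175
Round up: n = 46

Answer: n = 46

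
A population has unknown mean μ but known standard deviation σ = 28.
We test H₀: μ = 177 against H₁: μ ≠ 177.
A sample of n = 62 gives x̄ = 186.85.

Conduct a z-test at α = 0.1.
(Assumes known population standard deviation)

Answer: z = 2.7700, reject H₀

Derivation:
Standard error: SE = σ/√n = 28/√62 = 3.5560
z-statistic: z = (x̄ - μ₀)/SE = (186.85 - 177)/3.5560 = 2.7700
Critical value: ±1.645
p-value = 0.0056
Decision: reject H₀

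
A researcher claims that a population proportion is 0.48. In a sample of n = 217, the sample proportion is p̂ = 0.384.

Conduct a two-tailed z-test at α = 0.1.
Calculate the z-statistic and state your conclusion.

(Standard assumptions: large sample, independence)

Answer: z = -2.8306, reject H₀

Derivation:
H₀: p = 0.48, H₁: p ≠ 0.48
Standard error: SE = √(p₀(1-p₀)/n) = √(0.48×0.52/217) = 0.033915
z-statistic: z = (p̂ - p₀)/SE = (0.384 - 0.48)/0.033915 = -2.8306
Critical value: z_0.05 = ±1.645
p-value = 0.0046
Decision: reject H₀ at α = 0.1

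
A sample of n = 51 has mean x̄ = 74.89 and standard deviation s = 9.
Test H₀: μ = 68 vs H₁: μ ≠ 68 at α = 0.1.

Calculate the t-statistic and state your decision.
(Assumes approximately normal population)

Answer: t = 5.4670, reject H₀

Derivation:
df = n - 1 = 50
SE = s/√n = 9/√51 = 1.2603
t = (x̄ - μ₀)/SE = (74.89 - 68)/1.2603 = 5.4670
Critical value: t_{0.05,50} = ±1.676
p-value < 0.0001
Decision: reject H₀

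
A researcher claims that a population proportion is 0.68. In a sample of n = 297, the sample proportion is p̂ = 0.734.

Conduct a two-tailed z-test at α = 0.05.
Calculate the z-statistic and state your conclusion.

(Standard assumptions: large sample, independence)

Answer: z = 1.9950, reject H₀

Derivation:
H₀: p = 0.68, H₁: p ≠ 0.68
Standard error: SE = √(p₀(1-p₀)/n) = √(0.68×0.32/297) = 0.027068
z-statistic: z = (p̂ - p₀)/SE = (0.734 - 0.68)/0.027068 = 1.9950
Critical value: z_0.025 = ±1.960
p-value = 0.0460
Decision: reject H₀ at α = 0.05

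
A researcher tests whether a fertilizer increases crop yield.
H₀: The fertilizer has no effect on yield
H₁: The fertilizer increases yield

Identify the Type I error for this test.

Answer: Concluding the fertilizer works when it doesn't

Derivation:
A Type I error (probability α) occurs when we reject a true H₀.
A Type II error (probability β) occurs when we fail to reject a false H₀.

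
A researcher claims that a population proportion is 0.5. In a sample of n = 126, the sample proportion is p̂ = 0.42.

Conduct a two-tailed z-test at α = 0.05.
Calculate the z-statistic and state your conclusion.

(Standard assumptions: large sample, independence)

H₀: p = 0.5, H₁: p ≠ 0.5
Standard error: SE = √(p₀(1-p₀)/n) = √(0.5×0.5/126) = 0.044544
z-statistic: z = (p̂ - p₀)/SE = (0.42 - 0.5)/0.044544 = -1.7960
Critical value: z_0.025 = ±1.960
p-value = 0.0725
Decision: fail to reject H₀ at α = 0.05

Answer: z = -1.7960, fail to reject H₀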